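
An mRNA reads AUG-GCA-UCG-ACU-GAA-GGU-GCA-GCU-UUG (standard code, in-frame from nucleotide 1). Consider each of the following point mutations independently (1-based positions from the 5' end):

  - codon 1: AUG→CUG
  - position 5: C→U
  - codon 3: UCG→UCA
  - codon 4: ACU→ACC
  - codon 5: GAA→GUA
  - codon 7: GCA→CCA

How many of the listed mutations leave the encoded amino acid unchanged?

2

Codon 1: AUG (Met) → CUG (Leu) — missense.
Codon 2: GCA (Ala) → GUA (Val) — missense.
Codon 3: UCG (Ser) → UCA (Ser) — synonymous.
Codon 4: ACU (Thr) → ACC (Thr) — synonymous.
Codon 5: GAA (Glu) → GUA (Val) — missense.
Codon 7: GCA (Ala) → CCA (Pro) — missense.
Synonymous: 2 of 6.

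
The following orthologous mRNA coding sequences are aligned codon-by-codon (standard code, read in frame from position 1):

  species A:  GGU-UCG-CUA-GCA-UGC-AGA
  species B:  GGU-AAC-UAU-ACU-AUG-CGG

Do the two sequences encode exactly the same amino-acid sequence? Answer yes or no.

no

Codon 1: GGU Gly / GGU Gly — identical.
Codon 2: UCG Ser / AAC Asn — nonsynonymous.
Codon 3: CUA Leu / UAU Tyr — nonsynonymous.
Codon 4: GCA Ala / ACU Thr — nonsynonymous.
Codon 5: UGC Cys / AUG Met — nonsynonymous.
Codon 6: AGA Arg / CGG Arg — synonymous.
Nonsynonymous differences: 4 → different protein.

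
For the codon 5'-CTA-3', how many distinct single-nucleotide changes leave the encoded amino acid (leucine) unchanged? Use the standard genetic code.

4

Position 1: TTA → 1 synonymous.
Position 2: none → 0 synonymous.
Position 3: CTT, CTC, CTG → 3 synonymous.
Total: 1 + 0 + 3 = 4.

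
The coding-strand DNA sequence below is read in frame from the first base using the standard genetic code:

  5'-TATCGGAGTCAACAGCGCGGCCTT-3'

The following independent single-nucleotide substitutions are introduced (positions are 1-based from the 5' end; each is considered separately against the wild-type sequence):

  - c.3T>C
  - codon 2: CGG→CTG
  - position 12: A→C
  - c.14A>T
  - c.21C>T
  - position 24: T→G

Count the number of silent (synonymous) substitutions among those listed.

3

Codon 1: TAT (Tyr) → TAC (Tyr) — synonymous.
Codon 2: CGG (Arg) → CTG (Leu) — missense.
Codon 4: CAA (Gln) → CAC (His) — missense.
Codon 5: CAG (Gln) → CTG (Leu) — missense.
Codon 7: GGC (Gly) → GGT (Gly) — synonymous.
Codon 8: CTT (Leu) → CTG (Leu) — synonymous.
Synonymous: 3 of 6.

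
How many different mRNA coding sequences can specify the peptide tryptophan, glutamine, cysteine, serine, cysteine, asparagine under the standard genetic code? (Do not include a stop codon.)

Trp: 1 codon.
Gln: 2 codons.
Cys: 2 codons.
Ser: 6 codons.
Cys: 2 codons.
Asn: 2 codons.
1 × 2 × 2 × 6 × 2 × 2 = 96.

96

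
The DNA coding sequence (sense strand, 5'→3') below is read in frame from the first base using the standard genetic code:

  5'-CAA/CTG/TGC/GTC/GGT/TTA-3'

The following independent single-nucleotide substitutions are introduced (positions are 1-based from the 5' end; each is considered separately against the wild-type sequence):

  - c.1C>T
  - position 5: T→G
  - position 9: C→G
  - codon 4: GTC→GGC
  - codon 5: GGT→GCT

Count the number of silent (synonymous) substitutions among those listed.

0

Codon 1: CAA (Gln) → TAA (Stop) — nonsense.
Codon 2: CTG (Leu) → CGG (Arg) — missense.
Codon 3: TGC (Cys) → TGG (Trp) — missense.
Codon 4: GTC (Val) → GGC (Gly) — missense.
Codon 5: GGT (Gly) → GCT (Ala) — missense.
Synonymous: 0 of 5.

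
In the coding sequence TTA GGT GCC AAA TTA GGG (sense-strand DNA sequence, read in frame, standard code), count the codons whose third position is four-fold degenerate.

3

Codon 1 TTA (Leu): third position 2-fold.
Codon 2 GGT (Gly): third position 4-fold.
Codon 3 GCC (Ala): third position 4-fold.
Codon 4 AAA (Lys): third position 2-fold.
Codon 5 TTA (Leu): third position 2-fold.
Codon 6 GGG (Gly): third position 4-fold.
Four-fold degenerate third positions: 3.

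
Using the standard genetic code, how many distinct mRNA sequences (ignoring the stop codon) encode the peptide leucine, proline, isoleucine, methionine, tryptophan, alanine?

Leu: 6 codons.
Pro: 4 codons.
Ile: 3 codons.
Met: 1 codon.
Trp: 1 codon.
Ala: 4 codons.
6 × 4 × 3 × 1 × 1 × 4 = 288.

288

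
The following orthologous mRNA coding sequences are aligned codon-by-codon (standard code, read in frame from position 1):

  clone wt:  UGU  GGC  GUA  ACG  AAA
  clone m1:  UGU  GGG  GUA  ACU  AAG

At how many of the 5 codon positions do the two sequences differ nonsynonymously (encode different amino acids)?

0

Codon 1: UGU Cys / UGU Cys — identical.
Codon 2: GGC Gly / GGG Gly — synonymous.
Codon 3: GUA Val / GUA Val — identical.
Codon 4: ACG Thr / ACU Thr — synonymous.
Codon 5: AAA Lys / AAG Lys — synonymous.
Nonsynonymous differences: 0.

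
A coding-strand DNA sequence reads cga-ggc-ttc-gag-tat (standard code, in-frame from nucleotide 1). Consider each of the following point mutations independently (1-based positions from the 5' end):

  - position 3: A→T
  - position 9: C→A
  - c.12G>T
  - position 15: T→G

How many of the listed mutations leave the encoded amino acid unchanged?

1

Codon 1: CGA (Arg) → CGT (Arg) — synonymous.
Codon 3: TTC (Phe) → TTA (Leu) — missense.
Codon 4: GAG (Glu) → GAT (Asp) — missense.
Codon 5: TAT (Tyr) → TAG (Stop) — nonsense.
Synonymous: 1 of 4.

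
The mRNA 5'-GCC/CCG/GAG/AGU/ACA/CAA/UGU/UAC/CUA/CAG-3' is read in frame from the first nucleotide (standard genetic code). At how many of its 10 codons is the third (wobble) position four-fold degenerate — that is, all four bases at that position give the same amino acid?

Codon 1 GCC (Ala): third position 4-fold.
Codon 2 CCG (Pro): third position 4-fold.
Codon 3 GAG (Glu): third position 2-fold.
Codon 4 AGU (Ser): third position 2-fold.
Codon 5 ACA (Thr): third position 4-fold.
Codon 6 CAA (Gln): third position 2-fold.
Codon 7 UGU (Cys): third position 2-fold.
Codon 8 UAC (Tyr): third position 2-fold.
Codon 9 CUA (Leu): third position 4-fold.
Codon 10 CAG (Gln): third position 2-fold.
Four-fold degenerate third positions: 4.

4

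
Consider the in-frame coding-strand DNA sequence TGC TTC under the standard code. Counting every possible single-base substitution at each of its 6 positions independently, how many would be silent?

Codon 1 (TGC, Cys): 1 synonymous substitution.
Codon 2 (TTC, Phe): 1 synonymous substitution.
Total: 1 + 1 = 2.

2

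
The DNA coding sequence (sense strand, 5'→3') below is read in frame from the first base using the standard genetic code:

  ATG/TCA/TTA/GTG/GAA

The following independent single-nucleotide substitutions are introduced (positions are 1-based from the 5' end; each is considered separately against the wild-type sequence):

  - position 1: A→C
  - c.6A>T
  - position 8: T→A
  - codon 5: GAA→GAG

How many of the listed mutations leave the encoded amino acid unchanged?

2

Codon 1: ATG (Met) → CTG (Leu) — missense.
Codon 2: TCA (Ser) → TCT (Ser) — synonymous.
Codon 3: TTA (Leu) → TAA (Stop) — nonsense.
Codon 5: GAA (Glu) → GAG (Glu) — synonymous.
Synonymous: 2 of 4.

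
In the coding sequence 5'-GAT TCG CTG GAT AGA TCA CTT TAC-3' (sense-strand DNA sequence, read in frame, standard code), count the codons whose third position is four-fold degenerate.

4

Codon 1 GAT (Asp): third position 2-fold.
Codon 2 TCG (Ser): third position 4-fold.
Codon 3 CTG (Leu): third position 4-fold.
Codon 4 GAT (Asp): third position 2-fold.
Codon 5 AGA (Arg): third position 2-fold.
Codon 6 TCA (Ser): third position 4-fold.
Codon 7 CTT (Leu): third position 4-fold.
Codon 8 TAC (Tyr): third position 2-fold.
Four-fold degenerate third positions: 4.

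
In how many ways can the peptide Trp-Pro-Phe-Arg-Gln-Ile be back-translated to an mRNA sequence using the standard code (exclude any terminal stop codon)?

Trp: 1 codon.
Pro: 4 codons.
Phe: 2 codons.
Arg: 6 codons.
Gln: 2 codons.
Ile: 3 codons.
1 × 4 × 2 × 6 × 2 × 3 = 288.

288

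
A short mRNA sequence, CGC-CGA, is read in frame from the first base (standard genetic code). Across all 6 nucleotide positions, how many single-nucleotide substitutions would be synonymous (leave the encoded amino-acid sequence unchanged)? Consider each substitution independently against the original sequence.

Codon 1 (CGC, Arg): 3 synonymous substitutions.
Codon 2 (CGA, Arg): 4 synonymous substitutions.
Total: 3 + 4 = 7.

7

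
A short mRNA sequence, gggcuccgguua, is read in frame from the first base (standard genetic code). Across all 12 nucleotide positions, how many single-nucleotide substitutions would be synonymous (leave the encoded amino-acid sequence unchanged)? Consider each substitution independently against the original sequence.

12

Codon 1 (GGG, Gly): 3 synonymous substitutions.
Codon 2 (CUC, Leu): 3 synonymous substitutions.
Codon 3 (CGG, Arg): 4 synonymous substitutions.
Codon 4 (UUA, Leu): 2 synonymous substitutions.
Total: 3 + 3 + 4 + 2 = 12.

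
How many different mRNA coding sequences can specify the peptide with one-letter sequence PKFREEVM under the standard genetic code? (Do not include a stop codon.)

Pro: 4 codons.
Lys: 2 codons.
Phe: 2 codons.
Arg: 6 codons.
Glu: 2 codons.
Glu: 2 codons.
Val: 4 codons.
Met: 1 codon.
4 × 2 × 2 × 6 × 2 × 2 × 4 × 1 = 1536.

1536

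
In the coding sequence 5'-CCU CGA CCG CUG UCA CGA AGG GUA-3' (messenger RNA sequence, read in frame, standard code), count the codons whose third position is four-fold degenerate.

Codon 1 CCU (Pro): third position 4-fold.
Codon 2 CGA (Arg): third position 4-fold.
Codon 3 CCG (Pro): third position 4-fold.
Codon 4 CUG (Leu): third position 4-fold.
Codon 5 UCA (Ser): third position 4-fold.
Codon 6 CGA (Arg): third position 4-fold.
Codon 7 AGG (Arg): third position 2-fold.
Codon 8 GUA (Val): third position 4-fold.
Four-fold degenerate third positions: 7.

7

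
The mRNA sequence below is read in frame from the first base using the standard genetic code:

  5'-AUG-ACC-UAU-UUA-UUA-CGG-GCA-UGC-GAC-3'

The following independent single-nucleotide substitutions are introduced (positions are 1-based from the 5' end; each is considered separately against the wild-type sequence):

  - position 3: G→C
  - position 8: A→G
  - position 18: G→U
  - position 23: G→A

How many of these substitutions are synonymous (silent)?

Codon 1: AUG (Met) → AUC (Ile) — missense.
Codon 3: UAU (Tyr) → UGU (Cys) — missense.
Codon 6: CGG (Arg) → CGU (Arg) — synonymous.
Codon 8: UGC (Cys) → UAC (Tyr) — missense.
Synonymous: 1 of 4.

1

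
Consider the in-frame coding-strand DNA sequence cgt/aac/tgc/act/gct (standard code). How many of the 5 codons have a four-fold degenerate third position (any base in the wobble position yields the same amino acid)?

Codon 1 CGT (Arg): third position 4-fold.
Codon 2 AAC (Asn): third position 2-fold.
Codon 3 TGC (Cys): third position 2-fold.
Codon 4 ACT (Thr): third position 4-fold.
Codon 5 GCT (Ala): third position 4-fold.
Four-fold degenerate third positions: 3.

3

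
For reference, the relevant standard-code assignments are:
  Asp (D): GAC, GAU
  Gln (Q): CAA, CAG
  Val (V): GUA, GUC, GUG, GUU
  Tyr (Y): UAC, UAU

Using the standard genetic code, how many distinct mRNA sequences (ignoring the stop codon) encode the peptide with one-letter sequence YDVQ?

Tyr: 2 codons.
Asp: 2 codons.
Val: 4 codons.
Gln: 2 codons.
2 × 2 × 4 × 2 = 32.

32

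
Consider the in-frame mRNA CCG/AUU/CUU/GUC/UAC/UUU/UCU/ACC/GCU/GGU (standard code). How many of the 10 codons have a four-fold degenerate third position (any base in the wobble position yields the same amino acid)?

Codon 1 CCG (Pro): third position 4-fold.
Codon 2 AUU (Ile): third position 3-fold.
Codon 3 CUU (Leu): third position 4-fold.
Codon 4 GUC (Val): third position 4-fold.
Codon 5 UAC (Tyr): third position 2-fold.
Codon 6 UUU (Phe): third position 2-fold.
Codon 7 UCU (Ser): third position 4-fold.
Codon 8 ACC (Thr): third position 4-fold.
Codon 9 GCU (Ala): third position 4-fold.
Codon 10 GGU (Gly): third position 4-fold.
Four-fold degenerate third positions: 7.

7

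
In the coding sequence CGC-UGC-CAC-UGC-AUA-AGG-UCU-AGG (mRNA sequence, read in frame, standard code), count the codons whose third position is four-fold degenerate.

2

Codon 1 CGC (Arg): third position 4-fold.
Codon 2 UGC (Cys): third position 2-fold.
Codon 3 CAC (His): third position 2-fold.
Codon 4 UGC (Cys): third position 2-fold.
Codon 5 AUA (Ile): third position 3-fold.
Codon 6 AGG (Arg): third position 2-fold.
Codon 7 UCU (Ser): third position 4-fold.
Codon 8 AGG (Arg): third position 2-fold.
Four-fold degenerate third positions: 2.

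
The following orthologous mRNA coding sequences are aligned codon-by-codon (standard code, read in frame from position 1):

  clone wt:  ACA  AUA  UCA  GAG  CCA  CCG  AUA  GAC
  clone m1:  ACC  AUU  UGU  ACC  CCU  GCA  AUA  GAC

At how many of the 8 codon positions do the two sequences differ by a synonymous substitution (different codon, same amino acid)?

3

Codon 1: ACA Thr / ACC Thr — synonymous.
Codon 2: AUA Ile / AUU Ile — synonymous.
Codon 3: UCA Ser / UGU Cys — nonsynonymous.
Codon 4: GAG Glu / ACC Thr — nonsynonymous.
Codon 5: CCA Pro / CCU Pro — synonymous.
Codon 6: CCG Pro / GCA Ala — nonsynonymous.
Codon 7: AUA Ile / AUA Ile — identical.
Codon 8: GAC Asp / GAC Asp — identical.
Synonymous differences: 3.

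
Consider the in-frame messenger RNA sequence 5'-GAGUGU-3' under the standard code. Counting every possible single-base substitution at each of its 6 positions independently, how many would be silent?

2

Codon 1 (GAG, Glu): 1 synonymous substitution.
Codon 2 (UGU, Cys): 1 synonymous substitution.
Total: 1 + 1 = 2.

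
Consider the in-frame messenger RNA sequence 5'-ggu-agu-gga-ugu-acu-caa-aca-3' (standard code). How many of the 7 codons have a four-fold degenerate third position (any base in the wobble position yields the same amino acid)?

4

Codon 1 GGU (Gly): third position 4-fold.
Codon 2 AGU (Ser): third position 2-fold.
Codon 3 GGA (Gly): third position 4-fold.
Codon 4 UGU (Cys): third position 2-fold.
Codon 5 ACU (Thr): third position 4-fold.
Codon 6 CAA (Gln): third position 2-fold.
Codon 7 ACA (Thr): third position 4-fold.
Four-fold degenerate third positions: 4.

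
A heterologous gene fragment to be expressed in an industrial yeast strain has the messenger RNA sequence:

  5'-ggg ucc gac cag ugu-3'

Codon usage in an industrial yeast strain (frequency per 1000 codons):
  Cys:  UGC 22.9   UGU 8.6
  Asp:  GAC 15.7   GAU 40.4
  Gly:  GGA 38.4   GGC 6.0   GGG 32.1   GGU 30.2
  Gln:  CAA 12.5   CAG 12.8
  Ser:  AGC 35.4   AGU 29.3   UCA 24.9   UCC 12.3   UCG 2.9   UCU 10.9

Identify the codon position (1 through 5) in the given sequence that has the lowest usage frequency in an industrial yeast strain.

Codon 1 GGG (Gly): 32.1 per 1000.
Codon 2 UCC (Ser): 12.3 per 1000.
Codon 3 GAC (Asp): 15.7 per 1000.
Codon 4 CAG (Gln): 12.8 per 1000.
Codon 5 UGU (Cys): 8.6 per 1000.
Lowest frequency is 8.6 at codon 5.

5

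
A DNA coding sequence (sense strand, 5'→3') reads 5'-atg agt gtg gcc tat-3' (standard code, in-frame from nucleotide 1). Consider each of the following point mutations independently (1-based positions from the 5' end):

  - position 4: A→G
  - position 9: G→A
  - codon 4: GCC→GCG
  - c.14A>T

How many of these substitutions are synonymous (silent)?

2

Codon 2: AGT (Ser) → GGT (Gly) — missense.
Codon 3: GTG (Val) → GTA (Val) — synonymous.
Codon 4: GCC (Ala) → GCG (Ala) — synonymous.
Codon 5: TAT (Tyr) → TTT (Phe) — missense.
Synonymous: 2 of 4.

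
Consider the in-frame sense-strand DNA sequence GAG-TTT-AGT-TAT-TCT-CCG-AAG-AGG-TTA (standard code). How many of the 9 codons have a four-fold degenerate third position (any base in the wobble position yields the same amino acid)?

Codon 1 GAG (Glu): third position 2-fold.
Codon 2 TTT (Phe): third position 2-fold.
Codon 3 AGT (Ser): third position 2-fold.
Codon 4 TAT (Tyr): third position 2-fold.
Codon 5 TCT (Ser): third position 4-fold.
Codon 6 CCG (Pro): third position 4-fold.
Codon 7 AAG (Lys): third position 2-fold.
Codon 8 AGG (Arg): third position 2-fold.
Codon 9 TTA (Leu): third position 2-fold.
Four-fold degenerate third positions: 2.

2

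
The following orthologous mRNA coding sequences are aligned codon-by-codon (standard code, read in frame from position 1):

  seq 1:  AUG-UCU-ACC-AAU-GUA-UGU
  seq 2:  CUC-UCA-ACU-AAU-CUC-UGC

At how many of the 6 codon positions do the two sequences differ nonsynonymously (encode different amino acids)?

2

Codon 1: AUG Met / CUC Leu — nonsynonymous.
Codon 2: UCU Ser / UCA Ser — synonymous.
Codon 3: ACC Thr / ACU Thr — synonymous.
Codon 4: AAU Asn / AAU Asn — identical.
Codon 5: GUA Val / CUC Leu — nonsynonymous.
Codon 6: UGU Cys / UGC Cys — synonymous.
Nonsynonymous differences: 2.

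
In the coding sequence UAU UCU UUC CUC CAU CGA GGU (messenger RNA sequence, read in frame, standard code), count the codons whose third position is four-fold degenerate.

Codon 1 UAU (Tyr): third position 2-fold.
Codon 2 UCU (Ser): third position 4-fold.
Codon 3 UUC (Phe): third position 2-fold.
Codon 4 CUC (Leu): third position 4-fold.
Codon 5 CAU (His): third position 2-fold.
Codon 6 CGA (Arg): third position 4-fold.
Codon 7 GGU (Gly): third position 4-fold.
Four-fold degenerate third positions: 4.

4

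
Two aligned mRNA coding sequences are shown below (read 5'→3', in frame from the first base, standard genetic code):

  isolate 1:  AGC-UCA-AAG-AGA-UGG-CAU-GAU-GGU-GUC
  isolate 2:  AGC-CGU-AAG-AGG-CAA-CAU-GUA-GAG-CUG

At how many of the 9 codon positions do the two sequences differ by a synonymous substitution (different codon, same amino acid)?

Codon 1: AGC Ser / AGC Ser — identical.
Codon 2: UCA Ser / CGU Arg — nonsynonymous.
Codon 3: AAG Lys / AAG Lys — identical.
Codon 4: AGA Arg / AGG Arg — synonymous.
Codon 5: UGG Trp / CAA Gln — nonsynonymous.
Codon 6: CAU His / CAU His — identical.
Codon 7: GAU Asp / GUA Val — nonsynonymous.
Codon 8: GGU Gly / GAG Glu — nonsynonymous.
Codon 9: GUC Val / CUG Leu — nonsynonymous.
Synonymous differences: 1.

1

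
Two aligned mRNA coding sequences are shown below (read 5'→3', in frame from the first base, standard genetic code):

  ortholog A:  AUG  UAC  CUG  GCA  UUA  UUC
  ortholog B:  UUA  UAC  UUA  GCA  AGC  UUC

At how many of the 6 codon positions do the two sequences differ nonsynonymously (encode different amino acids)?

Codon 1: AUG Met / UUA Leu — nonsynonymous.
Codon 2: UAC Tyr / UAC Tyr — identical.
Codon 3: CUG Leu / UUA Leu — synonymous.
Codon 4: GCA Ala / GCA Ala — identical.
Codon 5: UUA Leu / AGC Ser — nonsynonymous.
Codon 6: UUC Phe / UUC Phe — identical.
Nonsynonymous differences: 2.

2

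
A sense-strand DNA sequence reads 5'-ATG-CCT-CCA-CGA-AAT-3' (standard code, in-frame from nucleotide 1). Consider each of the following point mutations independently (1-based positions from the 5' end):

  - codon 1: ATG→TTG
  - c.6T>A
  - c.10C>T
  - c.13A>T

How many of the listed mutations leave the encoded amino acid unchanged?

1

Codon 1: ATG (Met) → TTG (Leu) — missense.
Codon 2: CCT (Pro) → CCA (Pro) — synonymous.
Codon 4: CGA (Arg) → TGA (Stop) — nonsense.
Codon 5: AAT (Asn) → TAT (Tyr) — missense.
Synonymous: 1 of 4.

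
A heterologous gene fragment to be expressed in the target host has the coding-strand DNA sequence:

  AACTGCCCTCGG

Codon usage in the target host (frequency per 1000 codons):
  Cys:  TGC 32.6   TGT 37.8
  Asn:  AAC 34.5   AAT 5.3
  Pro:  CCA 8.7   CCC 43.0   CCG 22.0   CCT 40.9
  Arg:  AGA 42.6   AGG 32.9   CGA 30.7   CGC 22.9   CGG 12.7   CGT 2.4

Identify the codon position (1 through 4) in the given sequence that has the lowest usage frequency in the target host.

4

Codon 1 AAC (Asn): 34.5 per 1000.
Codon 2 TGC (Cys): 32.6 per 1000.
Codon 3 CCT (Pro): 40.9 per 1000.
Codon 4 CGG (Arg): 12.7 per 1000.
Lowest frequency is 12.7 at codon 4.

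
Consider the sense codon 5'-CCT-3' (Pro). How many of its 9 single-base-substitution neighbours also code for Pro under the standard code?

Position 1: none → 0 synonymous.
Position 2: none → 0 synonymous.
Position 3: CCC, CCA, CCG → 3 synonymous.
Total: 0 + 0 + 3 = 3.

3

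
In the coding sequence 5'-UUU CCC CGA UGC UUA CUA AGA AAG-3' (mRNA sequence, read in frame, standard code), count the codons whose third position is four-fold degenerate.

3

Codon 1 UUU (Phe): third position 2-fold.
Codon 2 CCC (Pro): third position 4-fold.
Codon 3 CGA (Arg): third position 4-fold.
Codon 4 UGC (Cys): third position 2-fold.
Codon 5 UUA (Leu): third position 2-fold.
Codon 6 CUA (Leu): third position 4-fold.
Codon 7 AGA (Arg): third position 2-fold.
Codon 8 AAG (Lys): third position 2-fold.
Four-fold degenerate third positions: 3.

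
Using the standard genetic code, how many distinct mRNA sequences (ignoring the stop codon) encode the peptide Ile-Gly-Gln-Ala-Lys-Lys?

384

Ile: 3 codons.
Gly: 4 codons.
Gln: 2 codons.
Ala: 4 codons.
Lys: 2 codons.
Lys: 2 codons.
3 × 4 × 2 × 4 × 2 × 2 = 384.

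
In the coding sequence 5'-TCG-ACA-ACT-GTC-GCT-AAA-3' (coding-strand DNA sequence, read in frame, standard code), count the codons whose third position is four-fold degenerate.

5

Codon 1 TCG (Ser): third position 4-fold.
Codon 2 ACA (Thr): third position 4-fold.
Codon 3 ACT (Thr): third position 4-fold.
Codon 4 GTC (Val): third position 4-fold.
Codon 5 GCT (Ala): third position 4-fold.
Codon 6 AAA (Lys): third position 2-fold.
Four-fold degenerate third positions: 5.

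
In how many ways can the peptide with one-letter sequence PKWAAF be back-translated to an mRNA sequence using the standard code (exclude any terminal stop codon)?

256

Pro: 4 codons.
Lys: 2 codons.
Trp: 1 codon.
Ala: 4 codons.
Ala: 4 codons.
Phe: 2 codons.
4 × 2 × 1 × 4 × 4 × 2 = 256.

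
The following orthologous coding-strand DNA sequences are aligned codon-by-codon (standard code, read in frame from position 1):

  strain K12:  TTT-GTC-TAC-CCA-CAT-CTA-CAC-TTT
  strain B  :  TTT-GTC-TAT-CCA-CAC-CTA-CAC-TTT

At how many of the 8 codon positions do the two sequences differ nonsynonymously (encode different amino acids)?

Codon 1: TTT Phe / TTT Phe — identical.
Codon 2: GTC Val / GTC Val — identical.
Codon 3: TAC Tyr / TAT Tyr — synonymous.
Codon 4: CCA Pro / CCA Pro — identical.
Codon 5: CAT His / CAC His — synonymous.
Codon 6: CTA Leu / CTA Leu — identical.
Codon 7: CAC His / CAC His — identical.
Codon 8: TTT Phe / TTT Phe — identical.
Nonsynonymous differences: 0.

0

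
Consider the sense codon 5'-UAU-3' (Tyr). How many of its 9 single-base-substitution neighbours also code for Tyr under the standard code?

Position 1: none → 0 synonymous.
Position 2: none → 0 synonymous.
Position 3: UAC → 1 synonymous.
Total: 0 + 0 + 1 = 1.

1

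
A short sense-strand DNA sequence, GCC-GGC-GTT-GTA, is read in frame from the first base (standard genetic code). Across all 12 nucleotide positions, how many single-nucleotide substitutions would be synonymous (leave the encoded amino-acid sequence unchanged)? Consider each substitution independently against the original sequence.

12

Codon 1 (GCC, Ala): 3 synonymous substitutions.
Codon 2 (GGC, Gly): 3 synonymous substitutions.
Codon 3 (GTT, Val): 3 synonymous substitutions.
Codon 4 (GTA, Val): 3 synonymous substitutions.
Total: 3 + 3 + 3 + 3 = 12.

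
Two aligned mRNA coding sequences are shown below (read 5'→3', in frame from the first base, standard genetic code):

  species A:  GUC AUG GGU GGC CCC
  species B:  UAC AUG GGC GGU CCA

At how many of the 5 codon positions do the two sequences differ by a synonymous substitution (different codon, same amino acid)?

Codon 1: GUC Val / UAC Tyr — nonsynonymous.
Codon 2: AUG Met / AUG Met — identical.
Codon 3: GGU Gly / GGC Gly — synonymous.
Codon 4: GGC Gly / GGU Gly — synonymous.
Codon 5: CCC Pro / CCA Pro — synonymous.
Synonymous differences: 3.

3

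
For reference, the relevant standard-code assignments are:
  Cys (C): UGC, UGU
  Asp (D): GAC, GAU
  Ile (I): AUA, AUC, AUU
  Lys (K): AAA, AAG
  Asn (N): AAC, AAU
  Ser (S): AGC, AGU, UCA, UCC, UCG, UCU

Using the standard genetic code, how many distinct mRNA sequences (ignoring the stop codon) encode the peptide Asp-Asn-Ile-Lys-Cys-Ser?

288

Asp: 2 codons.
Asn: 2 codons.
Ile: 3 codons.
Lys: 2 codons.
Cys: 2 codons.
Ser: 6 codons.
2 × 2 × 3 × 2 × 2 × 6 = 288.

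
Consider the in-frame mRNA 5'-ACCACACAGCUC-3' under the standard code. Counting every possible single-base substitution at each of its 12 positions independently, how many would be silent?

10

Codon 1 (ACC, Thr): 3 synonymous substitutions.
Codon 2 (ACA, Thr): 3 synonymous substitutions.
Codon 3 (CAG, Gln): 1 synonymous substitution.
Codon 4 (CUC, Leu): 3 synonymous substitutions.
Total: 3 + 3 + 1 + 3 = 10.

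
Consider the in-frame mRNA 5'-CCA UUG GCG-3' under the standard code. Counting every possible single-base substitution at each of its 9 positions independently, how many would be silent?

8

Codon 1 (CCA, Pro): 3 synonymous substitutions.
Codon 2 (UUG, Leu): 2 synonymous substitutions.
Codon 3 (GCG, Ala): 3 synonymous substitutions.
Total: 3 + 2 + 3 = 8.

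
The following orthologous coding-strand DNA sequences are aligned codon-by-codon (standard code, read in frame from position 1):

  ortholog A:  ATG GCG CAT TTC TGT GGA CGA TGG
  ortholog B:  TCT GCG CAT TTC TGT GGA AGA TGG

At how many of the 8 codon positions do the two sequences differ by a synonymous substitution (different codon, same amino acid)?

Codon 1: ATG Met / TCT Ser — nonsynonymous.
Codon 2: GCG Ala / GCG Ala — identical.
Codon 3: CAT His / CAT His — identical.
Codon 4: TTC Phe / TTC Phe — identical.
Codon 5: TGT Cys / TGT Cys — identical.
Codon 6: GGA Gly / GGA Gly — identical.
Codon 7: CGA Arg / AGA Arg — synonymous.
Codon 8: TGG Trp / TGG Trp — identical.
Synonymous differences: 1.

1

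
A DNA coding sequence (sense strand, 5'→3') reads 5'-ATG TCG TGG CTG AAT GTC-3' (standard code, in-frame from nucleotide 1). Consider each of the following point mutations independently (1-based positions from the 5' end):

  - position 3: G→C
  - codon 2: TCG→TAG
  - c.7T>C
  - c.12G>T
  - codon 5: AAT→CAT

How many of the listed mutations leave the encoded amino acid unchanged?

1

Codon 1: ATG (Met) → ATC (Ile) — missense.
Codon 2: TCG (Ser) → TAG (Stop) — nonsense.
Codon 3: TGG (Trp) → CGG (Arg) — missense.
Codon 4: CTG (Leu) → CTT (Leu) — synonymous.
Codon 5: AAT (Asn) → CAT (His) — missense.
Synonymous: 1 of 5.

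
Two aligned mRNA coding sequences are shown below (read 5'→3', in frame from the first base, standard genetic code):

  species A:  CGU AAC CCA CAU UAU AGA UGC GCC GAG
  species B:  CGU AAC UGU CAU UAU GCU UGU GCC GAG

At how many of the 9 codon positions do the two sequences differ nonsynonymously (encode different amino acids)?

Codon 1: CGU Arg / CGU Arg — identical.
Codon 2: AAC Asn / AAC Asn — identical.
Codon 3: CCA Pro / UGU Cys — nonsynonymous.
Codon 4: CAU His / CAU His — identical.
Codon 5: UAU Tyr / UAU Tyr — identical.
Codon 6: AGA Arg / GCU Ala — nonsynonymous.
Codon 7: UGC Cys / UGU Cys — synonymous.
Codon 8: GCC Ala / GCC Ala — identical.
Codon 9: GAG Glu / GAG Glu — identical.
Nonsynonymous differences: 2.

2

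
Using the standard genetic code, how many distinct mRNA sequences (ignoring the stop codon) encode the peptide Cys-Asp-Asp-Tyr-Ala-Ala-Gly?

Cys: 2 codons.
Asp: 2 codons.
Asp: 2 codons.
Tyr: 2 codons.
Ala: 4 codons.
Ala: 4 codons.
Gly: 4 codons.
2 × 2 × 2 × 2 × 4 × 4 × 4 = 1024.

1024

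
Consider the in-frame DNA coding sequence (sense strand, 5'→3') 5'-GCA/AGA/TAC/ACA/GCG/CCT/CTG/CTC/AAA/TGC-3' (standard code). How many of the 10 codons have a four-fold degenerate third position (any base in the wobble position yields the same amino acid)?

6

Codon 1 GCA (Ala): third position 4-fold.
Codon 2 AGA (Arg): third position 2-fold.
Codon 3 TAC (Tyr): third position 2-fold.
Codon 4 ACA (Thr): third position 4-fold.
Codon 5 GCG (Ala): third position 4-fold.
Codon 6 CCT (Pro): third position 4-fold.
Codon 7 CTG (Leu): third position 4-fold.
Codon 8 CTC (Leu): third position 4-fold.
Codon 9 AAA (Lys): third position 2-fold.
Codon 10 TGC (Cys): third position 2-fold.
Four-fold degenerate third positions: 6.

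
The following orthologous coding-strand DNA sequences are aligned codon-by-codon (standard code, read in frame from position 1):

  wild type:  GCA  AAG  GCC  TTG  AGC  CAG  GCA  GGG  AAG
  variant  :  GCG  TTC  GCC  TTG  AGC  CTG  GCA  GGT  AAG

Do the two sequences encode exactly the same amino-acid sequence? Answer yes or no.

no

Codon 1: GCA Ala / GCG Ala — synonymous.
Codon 2: AAG Lys / TTC Phe — nonsynonymous.
Codon 3: GCC Ala / GCC Ala — identical.
Codon 4: TTG Leu / TTG Leu — identical.
Codon 5: AGC Ser / AGC Ser — identical.
Codon 6: CAG Gln / CTG Leu — nonsynonymous.
Codon 7: GCA Ala / GCA Ala — identical.
Codon 8: GGG Gly / GGT Gly — synonymous.
Codon 9: AAG Lys / AAG Lys — identical.
Nonsynonymous differences: 2 → different protein.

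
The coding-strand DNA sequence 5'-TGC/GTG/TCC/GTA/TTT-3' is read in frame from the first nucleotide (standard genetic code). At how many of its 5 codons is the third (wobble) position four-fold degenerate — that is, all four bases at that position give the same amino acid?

Codon 1 TGC (Cys): third position 2-fold.
Codon 2 GTG (Val): third position 4-fold.
Codon 3 TCC (Ser): third position 4-fold.
Codon 4 GTA (Val): third position 4-fold.
Codon 5 TTT (Phe): third position 2-fold.
Four-fold degenerate third positions: 3.

3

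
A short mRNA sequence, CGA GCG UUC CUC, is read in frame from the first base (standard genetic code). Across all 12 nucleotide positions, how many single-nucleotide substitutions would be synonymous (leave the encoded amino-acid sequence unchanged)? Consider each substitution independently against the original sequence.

11

Codon 1 (CGA, Arg): 4 synonymous substitutions.
Codon 2 (GCG, Ala): 3 synonymous substitutions.
Codon 3 (UUC, Phe): 1 synonymous substitution.
Codon 4 (CUC, Leu): 3 synonymous substitutions.
Total: 4 + 3 + 1 + 3 = 11.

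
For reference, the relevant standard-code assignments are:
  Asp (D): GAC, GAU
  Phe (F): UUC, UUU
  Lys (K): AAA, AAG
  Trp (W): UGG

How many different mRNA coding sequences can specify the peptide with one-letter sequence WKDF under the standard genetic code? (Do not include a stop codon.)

Trp: 1 codon.
Lys: 2 codons.
Asp: 2 codons.
Phe: 2 codons.
1 × 2 × 2 × 2 = 8.

8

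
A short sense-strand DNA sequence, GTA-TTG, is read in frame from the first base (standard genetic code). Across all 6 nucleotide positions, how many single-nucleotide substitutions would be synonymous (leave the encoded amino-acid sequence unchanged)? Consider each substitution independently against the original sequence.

5

Codon 1 (GTA, Val): 3 synonymous substitutions.
Codon 2 (TTG, Leu): 2 synonymous substitutions.
Total: 3 + 2 = 5.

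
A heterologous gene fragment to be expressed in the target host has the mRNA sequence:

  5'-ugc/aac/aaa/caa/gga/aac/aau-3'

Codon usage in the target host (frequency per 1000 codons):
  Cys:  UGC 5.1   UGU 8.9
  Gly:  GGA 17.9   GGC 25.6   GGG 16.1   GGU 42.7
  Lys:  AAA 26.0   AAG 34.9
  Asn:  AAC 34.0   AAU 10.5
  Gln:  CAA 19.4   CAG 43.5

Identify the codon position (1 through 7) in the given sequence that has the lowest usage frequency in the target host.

Codon 1 UGC (Cys): 5.1 per 1000.
Codon 2 AAC (Asn): 34.0 per 1000.
Codon 3 AAA (Lys): 26.0 per 1000.
Codon 4 CAA (Gln): 19.4 per 1000.
Codon 5 GGA (Gly): 17.9 per 1000.
Codon 6 AAC (Asn): 34.0 per 1000.
Codon 7 AAU (Asn): 10.5 per 1000.
Lowest frequency is 5.1 at codon 1.

1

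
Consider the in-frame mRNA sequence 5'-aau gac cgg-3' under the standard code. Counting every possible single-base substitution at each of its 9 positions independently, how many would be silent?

6

Codon 1 (AAU, Asn): 1 synonymous substitution.
Codon 2 (GAC, Asp): 1 synonymous substitution.
Codon 3 (CGG, Arg): 4 synonymous substitutions.
Total: 1 + 1 + 4 = 6.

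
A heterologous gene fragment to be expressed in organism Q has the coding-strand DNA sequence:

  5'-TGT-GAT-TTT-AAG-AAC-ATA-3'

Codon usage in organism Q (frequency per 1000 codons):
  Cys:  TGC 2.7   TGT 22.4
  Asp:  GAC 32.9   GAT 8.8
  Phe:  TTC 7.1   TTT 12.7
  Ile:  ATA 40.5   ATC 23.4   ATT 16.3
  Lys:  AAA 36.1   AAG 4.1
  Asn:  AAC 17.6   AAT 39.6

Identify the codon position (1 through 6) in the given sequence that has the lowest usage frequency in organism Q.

4

Codon 1 TGT (Cys): 22.4 per 1000.
Codon 2 GAT (Asp): 8.8 per 1000.
Codon 3 TTT (Phe): 12.7 per 1000.
Codon 4 AAG (Lys): 4.1 per 1000.
Codon 5 AAC (Asn): 17.6 per 1000.
Codon 6 ATA (Ile): 40.5 per 1000.
Lowest frequency is 4.1 at codon 4.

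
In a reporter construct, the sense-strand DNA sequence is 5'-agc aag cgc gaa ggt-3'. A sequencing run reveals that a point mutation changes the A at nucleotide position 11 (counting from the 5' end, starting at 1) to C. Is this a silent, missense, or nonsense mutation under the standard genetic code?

Position 11 falls in codon 4: GAA → Glu.
After the substitution the codon is GCA → Ala.
Glu ≠ Ala, so this is a missense mutation.

missense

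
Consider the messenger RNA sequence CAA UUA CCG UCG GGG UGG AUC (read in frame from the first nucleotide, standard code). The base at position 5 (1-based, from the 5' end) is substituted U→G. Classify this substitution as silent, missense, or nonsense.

nonsense

Position 5 falls in codon 2: UUA → Leu.
After the substitution the codon is UGA → Stop.
The new codon is a stop codon, so this is a nonsense mutation.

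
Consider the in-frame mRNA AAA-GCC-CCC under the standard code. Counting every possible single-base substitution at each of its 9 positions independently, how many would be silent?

Codon 1 (AAA, Lys): 1 synonymous substitution.
Codon 2 (GCC, Ala): 3 synonymous substitutions.
Codon 3 (CCC, Pro): 3 synonymous substitutions.
Total: 1 + 3 + 3 = 7.

7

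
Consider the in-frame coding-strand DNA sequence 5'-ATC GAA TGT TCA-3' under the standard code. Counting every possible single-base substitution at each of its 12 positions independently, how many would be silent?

7

Codon 1 (ATC, Ile): 2 synonymous substitutions.
Codon 2 (GAA, Glu): 1 synonymous substitution.
Codon 3 (TGT, Cys): 1 synonymous substitution.
Codon 4 (TCA, Ser): 3 synonymous substitutions.
Total: 2 + 1 + 1 + 3 = 7.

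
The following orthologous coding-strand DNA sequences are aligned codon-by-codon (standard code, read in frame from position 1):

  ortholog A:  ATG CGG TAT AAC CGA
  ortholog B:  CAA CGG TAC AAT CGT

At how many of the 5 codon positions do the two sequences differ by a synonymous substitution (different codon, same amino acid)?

3

Codon 1: ATG Met / CAA Gln — nonsynonymous.
Codon 2: CGG Arg / CGG Arg — identical.
Codon 3: TAT Tyr / TAC Tyr — synonymous.
Codon 4: AAC Asn / AAT Asn — synonymous.
Codon 5: CGA Arg / CGT Arg — synonymous.
Synonymous differences: 3.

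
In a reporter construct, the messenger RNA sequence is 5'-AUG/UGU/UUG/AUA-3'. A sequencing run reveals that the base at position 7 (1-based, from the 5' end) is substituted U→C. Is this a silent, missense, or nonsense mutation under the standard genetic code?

Position 7 falls in codon 3: UUG → Leu.
After the substitution the codon is CUG → Leu.
Both encode Leu, so the change is synonymous.

silent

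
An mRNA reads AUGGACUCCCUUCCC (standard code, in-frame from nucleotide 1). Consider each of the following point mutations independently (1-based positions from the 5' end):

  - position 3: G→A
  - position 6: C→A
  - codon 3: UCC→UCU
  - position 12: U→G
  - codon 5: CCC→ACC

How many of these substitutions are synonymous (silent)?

2

Codon 1: AUG (Met) → AUA (Ile) — missense.
Codon 2: GAC (Asp) → GAA (Glu) — missense.
Codon 3: UCC (Ser) → UCU (Ser) — synonymous.
Codon 4: CUU (Leu) → CUG (Leu) — synonymous.
Codon 5: CCC (Pro) → ACC (Thr) — missense.
Synonymous: 2 of 5.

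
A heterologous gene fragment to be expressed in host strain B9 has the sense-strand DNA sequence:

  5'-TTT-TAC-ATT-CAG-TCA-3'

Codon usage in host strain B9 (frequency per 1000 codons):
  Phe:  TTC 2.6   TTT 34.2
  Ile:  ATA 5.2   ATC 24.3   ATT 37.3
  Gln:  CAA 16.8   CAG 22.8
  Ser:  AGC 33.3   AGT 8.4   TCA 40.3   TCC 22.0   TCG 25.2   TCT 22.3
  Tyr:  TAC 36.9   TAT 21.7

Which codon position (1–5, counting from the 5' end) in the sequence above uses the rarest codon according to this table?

Codon 1 TTT (Phe): 34.2 per 1000.
Codon 2 TAC (Tyr): 36.9 per 1000.
Codon 3 ATT (Ile): 37.3 per 1000.
Codon 4 CAG (Gln): 22.8 per 1000.
Codon 5 TCA (Ser): 40.3 per 1000.
Lowest frequency is 22.8 at codon 4.

4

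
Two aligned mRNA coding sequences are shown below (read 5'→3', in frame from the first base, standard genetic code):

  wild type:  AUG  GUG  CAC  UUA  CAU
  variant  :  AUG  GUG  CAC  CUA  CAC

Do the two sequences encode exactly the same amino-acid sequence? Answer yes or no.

yes

Codon 1: AUG Met / AUG Met — identical.
Codon 2: GUG Val / GUG Val — identical.
Codon 3: CAC His / CAC His — identical.
Codon 4: UUA Leu / CUA Leu — synonymous.
Codon 5: CAU His / CAC His — synonymous.
Nonsynonymous differences: 0 → same protein.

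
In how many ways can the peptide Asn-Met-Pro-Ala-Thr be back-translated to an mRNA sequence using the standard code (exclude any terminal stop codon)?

128

Asn: 2 codons.
Met: 1 codon.
Pro: 4 codons.
Ala: 4 codons.
Thr: 4 codons.
2 × 1 × 4 × 4 × 4 = 128.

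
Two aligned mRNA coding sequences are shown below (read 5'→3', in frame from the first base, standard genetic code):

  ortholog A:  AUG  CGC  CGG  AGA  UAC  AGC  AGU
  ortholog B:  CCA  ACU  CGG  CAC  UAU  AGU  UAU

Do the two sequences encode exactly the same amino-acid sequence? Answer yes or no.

Codon 1: AUG Met / CCA Pro — nonsynonymous.
Codon 2: CGC Arg / ACU Thr — nonsynonymous.
Codon 3: CGG Arg / CGG Arg — identical.
Codon 4: AGA Arg / CAC His — nonsynonymous.
Codon 5: UAC Tyr / UAU Tyr — synonymous.
Codon 6: AGC Ser / AGU Ser — synonymous.
Codon 7: AGU Ser / UAU Tyr — nonsynonymous.
Nonsynonymous differences: 4 → different protein.

no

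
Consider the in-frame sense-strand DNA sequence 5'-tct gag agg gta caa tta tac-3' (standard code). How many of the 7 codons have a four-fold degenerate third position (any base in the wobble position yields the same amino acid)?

Codon 1 TCT (Ser): third position 4-fold.
Codon 2 GAG (Glu): third position 2-fold.
Codon 3 AGG (Arg): third position 2-fold.
Codon 4 GTA (Val): third position 4-fold.
Codon 5 CAA (Gln): third position 2-fold.
Codon 6 TTA (Leu): third position 2-fold.
Codon 7 TAC (Tyr): third position 2-fold.
Four-fold degenerate third positions: 2.

2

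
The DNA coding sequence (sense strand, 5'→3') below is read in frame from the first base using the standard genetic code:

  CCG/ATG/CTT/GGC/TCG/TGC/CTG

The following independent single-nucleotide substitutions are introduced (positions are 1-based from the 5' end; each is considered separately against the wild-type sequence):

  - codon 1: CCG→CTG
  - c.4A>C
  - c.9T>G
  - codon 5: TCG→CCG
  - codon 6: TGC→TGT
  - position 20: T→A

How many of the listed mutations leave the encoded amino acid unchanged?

Codon 1: CCG (Pro) → CTG (Leu) — missense.
Codon 2: ATG (Met) → CTG (Leu) — missense.
Codon 3: CTT (Leu) → CTG (Leu) — synonymous.
Codon 5: TCG (Ser) → CCG (Pro) — missense.
Codon 6: TGC (Cys) → TGT (Cys) — synonymous.
Codon 7: CTG (Leu) → CAG (Gln) — missense.
Synonymous: 2 of 6.

2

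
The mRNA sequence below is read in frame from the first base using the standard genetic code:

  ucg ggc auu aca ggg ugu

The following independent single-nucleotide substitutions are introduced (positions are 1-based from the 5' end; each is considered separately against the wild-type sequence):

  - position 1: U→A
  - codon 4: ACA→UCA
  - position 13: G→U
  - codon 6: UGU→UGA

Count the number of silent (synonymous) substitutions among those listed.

Codon 1: UCG (Ser) → ACG (Thr) — missense.
Codon 4: ACA (Thr) → UCA (Ser) — missense.
Codon 5: GGG (Gly) → UGG (Trp) — missense.
Codon 6: UGU (Cys) → UGA (Stop) — nonsense.
Synonymous: 0 of 4.

0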